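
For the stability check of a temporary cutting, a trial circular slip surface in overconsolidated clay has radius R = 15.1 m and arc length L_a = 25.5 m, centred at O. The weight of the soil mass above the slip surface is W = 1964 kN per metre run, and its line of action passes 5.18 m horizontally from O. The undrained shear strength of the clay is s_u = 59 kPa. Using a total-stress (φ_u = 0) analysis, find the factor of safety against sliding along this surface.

Taking moments about the centre O, the resisting moment is provided by the undrained shear strength acting along the arc:
M_R = s_u·L_a·R = 59·25.50·15.1 = 22718.0 kN·m/m
M_D = W·d = 1964·5.18 = 10173.5 kN·m/m
FS = M_R / M_D = 22718.0 / 10173.5 = 2.233

FS = 2.23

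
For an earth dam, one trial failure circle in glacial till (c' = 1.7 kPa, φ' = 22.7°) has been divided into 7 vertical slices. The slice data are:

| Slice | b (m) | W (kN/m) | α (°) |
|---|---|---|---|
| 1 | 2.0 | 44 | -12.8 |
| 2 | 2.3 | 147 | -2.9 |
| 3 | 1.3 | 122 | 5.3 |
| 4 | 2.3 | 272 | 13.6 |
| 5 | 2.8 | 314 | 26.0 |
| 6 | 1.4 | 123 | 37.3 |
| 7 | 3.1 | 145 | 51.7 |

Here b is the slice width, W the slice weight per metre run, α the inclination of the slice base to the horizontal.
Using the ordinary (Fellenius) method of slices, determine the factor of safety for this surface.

FS = 1.22

Ordinary method of slices: FS = Σ[c'·Δl_i + (W_i cosα_i)·tanφ'] / Σ W_i sinα_i, with Δl_i = b_i / cosα_i.
Slice 1: Δl = 2.0/cos(-12.8°) = 2.051 m; N'_1 = 44·cos(-12.8°) = 42.9; c'Δl = 3.49; W sinα = -9.7
Slice 2: Δl = 2.3/cos(-2.9°) = 2.303 m; N'_2 = 147·cos(-2.9°) = 146.8; c'Δl = 3.92; W sinα = -7.4
Slice 3: Δl = 1.3/cos5.3° = 1.306 m; N'_3 = 122·cos5.3° = 121.5; c'Δl = 2.22; W sinα = 11.3
Slice 4: Δl = 2.3/cos13.6° = 2.366 m; N'_4 = 272·cos13.6° = 264.4; c'Δl = 4.02; W sinα = 64.0
Slice 5: Δl = 2.8/cos26.0° = 3.115 m; N'_5 = 314·cos26.0° = 282.2; c'Δl = 5.30; W sinα = 137.6
Slice 6: Δl = 1.4/cos37.3° = 1.760 m; N'_6 = 123·cos37.3° = 97.8; c'Δl = 2.99; W sinα = 74.5
Slice 7: Δl = 3.1/cos51.7° = 5.002 m; N'_7 = 145·cos51.7° = 89.9; c'Δl = 8.50; W sinα = 113.8
Σc'Δl = 30.4 kN/m; ΣN' = 1045.5 kN/m; ΣW sinα = 384.0 kN/m
Resisting = 30.4 + 1045.5·tan22.7° = 30.4 + 437.3 = 467.8 kN/m
FS = 467.8 / 384.0 = 1.218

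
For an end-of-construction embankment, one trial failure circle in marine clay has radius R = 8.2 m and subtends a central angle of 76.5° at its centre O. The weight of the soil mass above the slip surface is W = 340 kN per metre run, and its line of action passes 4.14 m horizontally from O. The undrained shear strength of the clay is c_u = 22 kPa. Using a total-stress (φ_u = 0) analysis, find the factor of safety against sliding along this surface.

Taking moments about the centre O, the resisting moment is provided by the undrained shear strength acting along the arc:
Arc length L_a = R·θ = 8.2·(76.5°·π/180) = 8.2·1.3352 = 10.95 m
M_R = c_u·L_a·R = 22·10.95·8.2 = 1975.1 kN·m/m
M_D = W·d = 340·4.14 = 1407.6 kN·m/m
FS = M_R / M_D = 1975.1 / 1407.6 = 1.403

FS = 1.40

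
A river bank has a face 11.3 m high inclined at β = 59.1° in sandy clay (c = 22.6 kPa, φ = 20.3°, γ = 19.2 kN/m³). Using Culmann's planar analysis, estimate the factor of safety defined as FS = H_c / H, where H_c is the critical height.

H_c = (4c/γ) · sinβ cosφ / [1 − cos(β − φ)]
    = (4·22.6/19.2) · sin59.1°·cos20.3° / [1 − cos38.8°]
    = 4.708 · 0.8048 / 0.2207 = 17.17 m
FS = H_c / H = 17.17 / 11.3 = 1.520

FS = 1.52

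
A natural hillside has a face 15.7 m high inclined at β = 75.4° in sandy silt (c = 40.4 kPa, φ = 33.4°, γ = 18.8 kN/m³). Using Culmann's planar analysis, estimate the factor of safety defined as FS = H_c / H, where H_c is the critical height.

H_c = (4c/γ) · sinβ cosφ / [1 − cos(β − φ)]
    = (4·40.4/18.8) · sin75.4°·cos33.4° / [1 − cos42.0°]
    = 8.596 · 0.8079 / 0.2569 = 27.04 m
FS = H_c / H = 27.04 / 15.7 = 1.722

FS = 1.72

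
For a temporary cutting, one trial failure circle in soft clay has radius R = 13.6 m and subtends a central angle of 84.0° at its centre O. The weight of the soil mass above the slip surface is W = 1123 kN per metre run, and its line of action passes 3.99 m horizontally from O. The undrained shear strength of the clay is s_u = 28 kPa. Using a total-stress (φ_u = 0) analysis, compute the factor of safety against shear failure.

Taking moments about the centre O, the resisting moment is provided by the undrained shear strength acting along the arc:
Arc length L_a = R·θ = 13.6·(84.0°·π/180) = 13.6·1.4661 = 19.94 m
M_R = s_u·L_a·R = 28·19.94·13.6 = 7592.6 kN·m/m
M_D = W·d = 1123·3.99 = 4480.8 kN·m/m
FS = M_R / M_D = 7592.6 / 4480.8 = 1.694

FS = 1.69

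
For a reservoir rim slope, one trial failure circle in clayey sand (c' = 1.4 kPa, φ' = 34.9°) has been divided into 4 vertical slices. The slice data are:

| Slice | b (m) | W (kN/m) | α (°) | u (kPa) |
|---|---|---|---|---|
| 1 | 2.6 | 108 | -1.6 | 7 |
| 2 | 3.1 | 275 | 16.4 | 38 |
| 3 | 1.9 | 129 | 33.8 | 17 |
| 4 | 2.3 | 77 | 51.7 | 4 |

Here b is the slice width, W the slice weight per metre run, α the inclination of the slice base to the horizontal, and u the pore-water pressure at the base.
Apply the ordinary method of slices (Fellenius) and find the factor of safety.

FS = 1.20

Ordinary method of slices: FS = Σ[c'·Δl_i + (W_i cosα_i − u_i·Δl_i)·tanφ'] / Σ W_i sinα_i, with Δl_i = b_i / cosα_i.
Slice 1: Δl = 2.6/cos(-1.6°) = 2.601 m; N'_1 = 108·cos(-1.6°) − 7·2.601 = 89.8; c'Δl = 3.64; W sinα = -3.0
Slice 2: Δl = 3.1/cos16.4° = 3.231 m; N'_2 = 275·cos16.4° − 38·3.231 = 141.0; c'Δl = 4.52; W sinα = 77.6
Slice 3: Δl = 1.9/cos33.8° = 2.286 m; N'_3 = 129·cos33.8° − 17·2.286 = 68.3; c'Δl = 3.20; W sinα = 71.8
Slice 4: Δl = 2.3/cos51.7° = 3.711 m; N'_4 = 77·cos51.7° − 4·3.711 = 32.9; c'Δl = 5.20; W sinα = 60.4
Σc'Δl = 16.6 kN/m; ΣN' = 332.0 kN/m; ΣW sinα = 206.8 kN/m
Resisting = 16.6 + 332.0·tan34.9° = 16.6 + 231.6 = 248.1 kN/m
FS = 248.1 / 206.8 = 1.200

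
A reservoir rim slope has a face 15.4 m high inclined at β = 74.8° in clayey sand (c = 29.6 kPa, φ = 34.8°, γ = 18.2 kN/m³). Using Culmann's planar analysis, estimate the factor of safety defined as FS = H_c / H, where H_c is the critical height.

FS = 1.43

H_c = (4c/γ) · sinβ cosφ / [1 − cos(β − φ)]
    = (4·29.6/18.2) · sin74.8°·cos34.8° / [1 − cos40.0°]
    = 6.505 · 0.7924 / 0.2340 = 22.03 m
FS = H_c / H = 22.03 / 15.4 = 1.431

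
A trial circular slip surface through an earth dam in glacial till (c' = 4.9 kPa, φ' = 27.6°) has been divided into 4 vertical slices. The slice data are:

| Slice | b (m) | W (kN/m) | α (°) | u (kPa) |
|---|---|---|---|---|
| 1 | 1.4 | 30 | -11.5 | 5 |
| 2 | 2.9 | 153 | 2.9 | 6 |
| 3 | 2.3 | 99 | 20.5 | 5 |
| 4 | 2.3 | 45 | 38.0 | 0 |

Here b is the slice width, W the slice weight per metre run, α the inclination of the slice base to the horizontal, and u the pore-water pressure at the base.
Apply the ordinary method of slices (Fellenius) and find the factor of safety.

FS = 2.97

Ordinary method of slices: FS = Σ[c'·Δl_i + (W_i cosα_i − u_i·Δl_i)·tanφ'] / Σ W_i sinα_i, with Δl_i = b_i / cosα_i.
Slice 1: Δl = 1.4/cos(-11.5°) = 1.429 m; N'_1 = 30·cos(-11.5°) − 5·1.429 = 22.3; c'Δl = 7.00; W sinα = -6.0
Slice 2: Δl = 2.9/cos2.9° = 2.904 m; N'_2 = 153·cos2.9° − 6·2.904 = 135.4; c'Δl = 14.23; W sinα = 7.7
Slice 3: Δl = 2.3/cos20.5° = 2.456 m; N'_3 = 99·cos20.5° − 5·2.456 = 80.5; c'Δl = 12.03; W sinα = 34.7
Slice 4: Δl = 2.3/cos38.0° = 2.919 m; N'_4 = 45·cos38.0° − 0·2.919 = 35.5; c'Δl = 14.30; W sinα = 27.7
Σc'Δl = 47.6 kN/m; ΣN' = 273.5 kN/m; ΣW sinα = 64.1 kN/m
Resisting = 47.6 + 273.5·tan27.6° = 47.6 + 143.0 = 190.6 kN/m
FS = 190.6 / 64.1 = 2.971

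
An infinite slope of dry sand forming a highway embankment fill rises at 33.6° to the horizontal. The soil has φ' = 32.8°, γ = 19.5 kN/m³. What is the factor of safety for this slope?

For a dry cohesionless infinite slope the factor of safety is FS = tanφ' / tanβ.
FS = tan32.8° / tan33.6° = 0.6445 / 0.6644 = 0.970

FS = 0.97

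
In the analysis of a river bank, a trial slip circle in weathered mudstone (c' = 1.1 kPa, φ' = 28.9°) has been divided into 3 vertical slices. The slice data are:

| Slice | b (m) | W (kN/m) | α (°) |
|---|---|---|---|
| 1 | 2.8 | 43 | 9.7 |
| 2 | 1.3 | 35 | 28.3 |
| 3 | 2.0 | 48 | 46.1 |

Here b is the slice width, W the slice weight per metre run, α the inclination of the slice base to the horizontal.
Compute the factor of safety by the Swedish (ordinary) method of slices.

Ordinary method of slices: FS = Σ[c'·Δl_i + (W_i cosα_i)·tanφ'] / Σ W_i sinα_i, with Δl_i = b_i / cosα_i.
Slice 1: Δl = 2.8/cos9.7° = 2.841 m; N'_1 = 43·cos9.7° = 42.4; c'Δl = 3.12; W sinα = 7.2
Slice 2: Δl = 1.3/cos28.3° = 1.476 m; N'_2 = 35·cos28.3° = 30.8; c'Δl = 1.62; W sinα = 16.6
Slice 3: Δl = 2.0/cos46.1° = 2.884 m; N'_3 = 48·cos46.1° = 33.3; c'Δl = 3.17; W sinα = 34.6
Σc'Δl = 7.9 kN/m; ΣN' = 106.5 kN/m; ΣW sinα = 58.4 kN/m
Resisting = 7.9 + 106.5·tan28.9° = 7.9 + 58.8 = 66.7 kN/m
FS = 66.7 / 58.4 = 1.142

FS = 1.14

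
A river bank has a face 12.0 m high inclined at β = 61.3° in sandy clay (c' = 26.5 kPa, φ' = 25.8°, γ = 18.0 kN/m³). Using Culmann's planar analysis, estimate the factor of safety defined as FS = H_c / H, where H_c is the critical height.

H_c = (4c'/γ) · sinβ cosφ' / [1 − cos(β − φ')]
    = (4·26.5/18.0) · sin61.3°·cos25.8° / [1 − cos35.5°]
    = 5.889 · 0.7897 / 0.1859 = 25.02 m
FS = H_c / H = 25.02 / 12.0 = 2.085

FS = 2.08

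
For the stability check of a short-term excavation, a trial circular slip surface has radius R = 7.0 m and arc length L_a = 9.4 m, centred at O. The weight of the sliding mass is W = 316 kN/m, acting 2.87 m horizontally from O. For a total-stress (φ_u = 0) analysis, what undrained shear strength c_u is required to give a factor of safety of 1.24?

FS = c_u·L_a·R / (W·d), so c_u = FS·W·d / (L_a·R).
c_u = 1.24·316·2.87 / (9.40·7.0) = 1124.6 / 65.80 = 17.09 kPa

c_u = 17.1 kPa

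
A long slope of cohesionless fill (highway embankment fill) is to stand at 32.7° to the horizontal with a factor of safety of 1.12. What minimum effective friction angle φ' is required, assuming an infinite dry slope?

FS = tanφ'/tanβ ⇒ tanφ' = FS · tanβ = 1.12 · tan32.7° = 0.7190
φ' = arctan(0.7190) = 35.72°

φ' = 35.7°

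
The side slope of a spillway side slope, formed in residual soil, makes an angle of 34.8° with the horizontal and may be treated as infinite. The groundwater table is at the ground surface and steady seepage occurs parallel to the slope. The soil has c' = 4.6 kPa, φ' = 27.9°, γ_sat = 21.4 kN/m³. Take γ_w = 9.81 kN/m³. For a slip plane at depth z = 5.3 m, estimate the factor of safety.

FS = 0.50

With seepage parallel to the slope and the water table at the surface, the effective normal stress on the slip plane uses the buoyant unit weight γ' = γ_sat − γ_w while the driving shear stress uses γ_sat:
FS = [c' + γ' z cos²β tanφ'] / [γ_sat z sinβ cosβ]
γ' = 21.4 − 9.81 = 11.59 kN/m³
Numerator = 4.6 + 11.59·5.3·cos²34.8°·tan27.9° = 4.6 + 11.59·5.3·0.6743·0.5295 = 26.530 kPa
Denominator = 21.4·5.3·sin34.8°·cos34.8° = 21.4·5.3·0.5707·0.8211 = 53.153 kPa
FS = 26.530 / 53.153 = 0.499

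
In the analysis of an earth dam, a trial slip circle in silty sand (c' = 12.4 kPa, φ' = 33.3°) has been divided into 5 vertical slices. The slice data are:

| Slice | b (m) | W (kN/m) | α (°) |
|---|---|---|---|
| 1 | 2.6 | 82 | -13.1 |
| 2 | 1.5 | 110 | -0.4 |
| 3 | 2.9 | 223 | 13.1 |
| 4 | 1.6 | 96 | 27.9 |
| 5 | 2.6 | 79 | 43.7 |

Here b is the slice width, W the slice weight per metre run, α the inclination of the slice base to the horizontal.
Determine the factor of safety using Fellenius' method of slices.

FS = 3.95

Ordinary method of slices: FS = Σ[c'·Δl_i + (W_i cosα_i)·tanφ'] / Σ W_i sinα_i, with Δl_i = b_i / cosα_i.
Slice 1: Δl = 2.6/cos(-13.1°) = 2.669 m; N'_1 = 82·cos(-13.1°) = 79.9; c'Δl = 33.10; W sinα = -18.6
Slice 2: Δl = 1.5/cos(-0.4°) = 1.500 m; N'_2 = 110·cos(-0.4°) = 110.0; c'Δl = 18.60; W sinα = -0.8
Slice 3: Δl = 2.9/cos13.1° = 2.977 m; N'_3 = 223·cos13.1° = 217.2; c'Δl = 36.92; W sinα = 50.5
Slice 4: Δl = 1.6/cos27.9° = 1.810 m; N'_4 = 96·cos27.9° = 84.8; c'Δl = 22.45; W sinα = 44.9
Slice 5: Δl = 2.6/cos43.7° = 3.596 m; N'_5 = 79·cos43.7° = 57.1; c'Δl = 44.59; W sinα = 54.6
Σc'Δl = 155.7 kN/m; ΣN' = 549.0 kN/m; ΣW sinα = 130.7 kN/m
Resisting = 155.7 + 549.0·tan33.3° = 155.7 + 360.6 = 516.3 kN/m
FS = 516.3 / 130.7 = 3.951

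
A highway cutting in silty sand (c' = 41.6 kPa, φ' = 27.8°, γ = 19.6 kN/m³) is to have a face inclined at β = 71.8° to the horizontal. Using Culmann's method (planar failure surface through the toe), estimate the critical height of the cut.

Culmann's analysis gives the critical failure plane at α_cr = (β + φ')/2 = (71.8 + 27.8)/2 = 49.8°, and the critical height
H_c = (4c'/γ) · sinβ cosφ' / [1 − cos(β − φ')]
    = (4·41.6/19.6) · sin71.8°·cos27.8° / [1 − cos(44.0°)]
    = 8.490 · 0.9500·0.8846 / [1 − 0.7193]
    = 8.490 · 0.8403 / 0.2807
    = 25.42 m

H_c = 25.42 m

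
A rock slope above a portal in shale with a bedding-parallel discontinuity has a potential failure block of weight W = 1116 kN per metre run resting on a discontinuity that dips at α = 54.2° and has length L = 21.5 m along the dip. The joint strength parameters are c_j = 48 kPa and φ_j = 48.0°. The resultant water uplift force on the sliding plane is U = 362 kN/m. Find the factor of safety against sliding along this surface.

Resolving the block weight along and normal to the plane and applying the Mohr–Coulomb strength on the joint:
N' = W cosα − U = 1116·cos54.2° − 362 = 290.8 kN/m
Driving force T = W sinα = 1116·sin54.2° = 905.1 kN/m
Resisting force R = c_j·L + N'·tanφ_j = 48·21.5 + 290.8·tan48.0° = 1032.0 + 323.0 = 1355.0 kN/m
FS = R / T = 1355.0 / 905.1 = 1.497

FS = 1.50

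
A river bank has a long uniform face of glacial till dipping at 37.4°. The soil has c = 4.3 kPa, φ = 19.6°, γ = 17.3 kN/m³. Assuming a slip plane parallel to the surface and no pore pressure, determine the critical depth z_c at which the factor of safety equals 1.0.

Setting FS = 1.00 in FS = [c + γz cos²β tanφ] / [γz sinβ cosβ] and solving for z:
z = c / [γ cosβ (FS·sinβ − cosβ·tanφ)]
  = 4.3 / [17.3·cos37.4°·(1.00·sin37.4° − cos37.4°·tan19.6°)]
  = 4.3 / [17.3·0.7944·(1.00·0.6074 − 0.7944·0.3561)]
  = 4.3 / 4.4597 = 0.964 m

z_c = 0.96 m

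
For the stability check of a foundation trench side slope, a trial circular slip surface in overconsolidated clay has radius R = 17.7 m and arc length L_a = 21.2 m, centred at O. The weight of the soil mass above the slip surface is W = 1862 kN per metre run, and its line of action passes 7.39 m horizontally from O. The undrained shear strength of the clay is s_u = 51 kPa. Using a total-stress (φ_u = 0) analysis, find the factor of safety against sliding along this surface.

Taking moments about the centre O, the resisting moment is provided by the undrained shear strength acting along the arc:
M_R = s_u·L_a·R = 51·21.20·17.7 = 19137.2 kN·m/m
M_D = W·d = 1862·7.39 = 13760.2 kN·m/m
FS = M_R / M_D = 19137.2 / 13760.2 = 1.391

FS = 1.39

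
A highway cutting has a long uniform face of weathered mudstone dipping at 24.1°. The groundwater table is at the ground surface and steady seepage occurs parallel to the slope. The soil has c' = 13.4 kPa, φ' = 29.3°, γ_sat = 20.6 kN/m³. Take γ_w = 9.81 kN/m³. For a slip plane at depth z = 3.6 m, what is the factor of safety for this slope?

With seepage parallel to the slope and the water table at the surface, the effective normal stress on the slip plane uses the buoyant unit weight γ' = γ_sat − γ_w while the driving shear stress uses γ_sat:
FS = [c' + γ' z cos²β tanφ'] / [γ_sat z sinβ cosβ]
γ' = 20.6 − 9.81 = 10.79 kN/m³
Numerator = 13.4 + 10.79·3.6·cos²24.1°·tan29.3° = 13.4 + 10.79·3.6·0.8333·0.5612 = 31.564 kPa
Denominator = 20.6·3.6·sin24.1°·cos24.1° = 20.6·3.6·0.4083·0.9128 = 27.642 kPa
FS = 31.564 / 27.642 = 1.142

FS = 1.14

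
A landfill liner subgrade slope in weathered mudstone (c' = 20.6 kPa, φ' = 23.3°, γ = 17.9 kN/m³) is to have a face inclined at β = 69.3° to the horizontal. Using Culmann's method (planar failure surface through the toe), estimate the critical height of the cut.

H_c = 12.95 m

Culmann's analysis gives the critical failure plane at α_cr = (β + φ')/2 = (69.3 + 23.3)/2 = 46.3°, and the critical height
H_c = (4c'/γ) · sinβ cosφ' / [1 − cos(β − φ')]
    = (4·20.6/17.9) · sin69.3°·cos23.3° / [1 − cos(46.0°)]
    = 4.603 · 0.9354·0.9184 / [1 − 0.6947]
    = 4.603 · 0.8592 / 0.3053
    = 12.95 m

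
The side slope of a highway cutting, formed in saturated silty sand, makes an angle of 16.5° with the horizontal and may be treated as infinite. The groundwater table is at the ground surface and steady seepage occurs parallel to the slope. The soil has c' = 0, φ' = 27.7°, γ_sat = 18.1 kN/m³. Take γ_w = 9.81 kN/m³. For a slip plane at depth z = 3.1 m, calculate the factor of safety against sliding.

With seepage parallel to the slope and the water table at the surface, the effective normal stress on the slip plane uses the buoyant unit weight γ' = γ_sat − γ_w while the driving shear stress uses γ_sat:
FS = [c' + γ' z cos²β tanφ'] / [γ_sat z sinβ cosβ]
(For c' = 0 this reduces to FS = (γ'/γ_sat)·tanφ'/tanβ.)
γ' = 18.1 − 9.81 = 8.29 kN/m³
Numerator = 0.0 + 8.29·3.1·cos²16.5°·tan27.7° = 0.0 + 8.29·3.1·0.9193·0.5250 = 12.404 kPa
Denominator = 18.1·3.1·sin16.5°·cos16.5° = 18.1·3.1·0.2840·0.9588 = 15.280 kPa
FS = 12.404 / 15.280 = 0.812

FS = 0.81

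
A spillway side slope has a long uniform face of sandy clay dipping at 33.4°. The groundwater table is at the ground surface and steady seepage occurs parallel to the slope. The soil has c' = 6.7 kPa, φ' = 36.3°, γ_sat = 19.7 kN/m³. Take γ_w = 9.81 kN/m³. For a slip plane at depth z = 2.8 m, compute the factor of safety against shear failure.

FS = 0.82

With seepage parallel to the slope and the water table at the surface, the effective normal stress on the slip plane uses the buoyant unit weight γ' = γ_sat − γ_w while the driving shear stress uses γ_sat:
FS = [c' + γ' z cos²β tanφ'] / [γ_sat z sinβ cosβ]
γ' = 19.7 − 9.81 = 9.89 kN/m³
Numerator = 6.7 + 9.89·2.8·cos²33.4°·tan36.3° = 6.7 + 9.89·2.8·0.6970·0.7346 = 20.878 kPa
Denominator = 19.7·2.8·sin33.4°·cos33.4° = 19.7·2.8·0.5505·0.8348 = 25.350 kPa
FS = 20.878 / 25.350 = 0.824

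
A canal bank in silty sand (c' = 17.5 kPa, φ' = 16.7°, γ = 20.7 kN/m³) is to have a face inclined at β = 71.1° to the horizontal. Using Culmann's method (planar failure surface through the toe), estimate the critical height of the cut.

H_c = 7.33 m

Culmann's analysis gives the critical failure plane at α_cr = (β + φ')/2 = (71.1 + 16.7)/2 = 43.9°, and the critical height
H_c = (4c'/γ) · sinβ cosφ' / [1 − cos(β − φ')]
    = (4·17.5/20.7) · sin71.1°·cos16.7° / [1 − cos(54.4°)]
    = 3.382 · 0.9461·0.9578 / [1 − 0.5821]
    = 3.382 · 0.9062 / 0.4179
    = 7.33 m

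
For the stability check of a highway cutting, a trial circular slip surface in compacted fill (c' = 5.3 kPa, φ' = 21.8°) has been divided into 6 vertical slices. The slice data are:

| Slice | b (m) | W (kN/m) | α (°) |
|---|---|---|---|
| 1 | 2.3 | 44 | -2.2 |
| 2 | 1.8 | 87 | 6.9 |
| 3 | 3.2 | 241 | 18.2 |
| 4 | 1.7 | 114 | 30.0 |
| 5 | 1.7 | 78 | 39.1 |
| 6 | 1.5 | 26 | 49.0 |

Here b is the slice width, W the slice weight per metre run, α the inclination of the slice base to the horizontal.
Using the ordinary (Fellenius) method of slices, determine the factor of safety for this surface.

Ordinary method of slices: FS = Σ[c'·Δl_i + (W_i cosα_i)·tanφ'] / Σ W_i sinα_i, with Δl_i = b_i / cosα_i.
Slice 1: Δl = 2.3/cos(-2.2°) = 2.302 m; N'_1 = 44·cos(-2.2°) = 44.0; c'Δl = 12.20; W sinα = -1.7
Slice 2: Δl = 1.8/cos6.9° = 1.813 m; N'_2 = 87·cos6.9° = 86.4; c'Δl = 9.61; W sinα = 10.5
Slice 3: Δl = 3.2/cos18.2° = 3.369 m; N'_3 = 241·cos18.2° = 228.9; c'Δl = 17.85; W sinα = 75.3
Slice 4: Δl = 1.7/cos30.0° = 1.963 m; N'_4 = 114·cos30.0° = 98.7; c'Δl = 10.40; W sinα = 57.0
Slice 5: Δl = 1.7/cos39.1° = 2.191 m; N'_5 = 78·cos39.1° = 60.5; c'Δl = 11.61; W sinα = 49.2
Slice 6: Δl = 1.5/cos49.0° = 2.286 m; N'_6 = 26·cos49.0° = 17.1; c'Δl = 12.12; W sinα = 19.6
Σc'Δl = 73.8 kN/m; ΣN' = 535.6 kN/m; ΣW sinα = 209.9 kN/m
Resisting = 73.8 + 535.6·tan21.8° = 73.8 + 214.2 = 288.0 kN/m
FS = 288.0 / 209.9 = 1.372

FS = 1.37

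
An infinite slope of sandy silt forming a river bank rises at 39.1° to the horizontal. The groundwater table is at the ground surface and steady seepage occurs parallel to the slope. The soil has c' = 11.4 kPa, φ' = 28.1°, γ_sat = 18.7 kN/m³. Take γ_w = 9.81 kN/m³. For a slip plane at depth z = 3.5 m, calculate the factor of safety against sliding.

FS = 0.67

With seepage parallel to the slope and the water table at the surface, the effective normal stress on the slip plane uses the buoyant unit weight γ' = γ_sat − γ_w while the driving shear stress uses γ_sat:
FS = [c' + γ' z cos²β tanφ'] / [γ_sat z sinβ cosβ]
γ' = 18.7 − 9.81 = 8.89 kN/m³
Numerator = 11.4 + 8.89·3.5·cos²39.1°·tan28.1° = 11.4 + 8.89·3.5·0.6022·0.5340 = 21.406 kPa
Denominator = 18.7·3.5·sin39.1°·cos39.1° = 18.7·3.5·0.6307·0.7760 = 32.033 kPa
FS = 21.406 / 32.033 = 0.668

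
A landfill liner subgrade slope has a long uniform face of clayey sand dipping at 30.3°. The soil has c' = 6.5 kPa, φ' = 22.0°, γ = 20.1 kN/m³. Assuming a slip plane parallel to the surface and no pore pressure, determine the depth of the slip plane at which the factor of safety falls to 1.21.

Setting FS = 1.21 in FS = [c' + γz cos²β tanφ'] / [γz sinβ cosβ] and solving for z:
z = c' / [γ cosβ (FS·sinβ − cosβ·tanφ')]
  = 6.5 / [20.1·cos30.3°·(1.21·sin30.3° − cos30.3°·tan22.0°)]
  = 6.5 / [20.1·0.8634·(1.21·0.5045 − 0.8634·0.4040)]
  = 6.5 / 4.5406 = 1.432 m

z = 1.43 m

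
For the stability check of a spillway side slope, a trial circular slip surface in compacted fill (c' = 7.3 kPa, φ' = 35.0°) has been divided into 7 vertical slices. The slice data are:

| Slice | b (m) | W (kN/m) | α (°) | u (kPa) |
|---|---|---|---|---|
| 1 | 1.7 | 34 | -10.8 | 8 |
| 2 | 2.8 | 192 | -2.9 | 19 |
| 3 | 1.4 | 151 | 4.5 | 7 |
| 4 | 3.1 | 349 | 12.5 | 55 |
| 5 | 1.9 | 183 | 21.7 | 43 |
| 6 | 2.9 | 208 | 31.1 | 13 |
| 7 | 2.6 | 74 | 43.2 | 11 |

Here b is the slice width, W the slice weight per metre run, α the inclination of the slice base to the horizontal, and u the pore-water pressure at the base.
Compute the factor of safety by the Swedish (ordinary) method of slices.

Ordinary method of slices: FS = Σ[c'·Δl_i + (W_i cosα_i − u_i·Δl_i)·tanφ'] / Σ W_i sinα_i, with Δl_i = b_i / cosα_i.
Slice 1: Δl = 1.7/cos(-10.8°) = 1.731 m; N'_1 = 34·cos(-10.8°) − 8·1.731 = 19.6; c'Δl = 12.63; W sinα = -6.4
Slice 2: Δl = 2.8/cos(-2.9°) = 2.804 m; N'_2 = 192·cos(-2.9°) − 19·2.804 = 138.5; c'Δl = 20.47; W sinα = -9.7
Slice 3: Δl = 1.4/cos4.5° = 1.404 m; N'_3 = 151·cos4.5° − 7·1.404 = 140.7; c'Δl = 10.25; W sinα = 11.8
Slice 4: Δl = 3.1/cos12.5° = 3.175 m; N'_4 = 349·cos12.5° − 55·3.175 = 166.1; c'Δl = 23.18; W sinα = 75.5
Slice 5: Δl = 1.9/cos21.7° = 2.045 m; N'_5 = 183·cos21.7° − 43·2.045 = 82.1; c'Δl = 14.93; W sinα = 67.7
Slice 6: Δl = 2.9/cos31.1° = 3.387 m; N'_6 = 208·cos31.1° − 13·3.387 = 134.1; c'Δl = 24.72; W sinα = 107.4
Slice 7: Δl = 2.6/cos43.2° = 3.567 m; N'_7 = 74·cos43.2° − 11·3.567 = 14.7; c'Δl = 26.04; W sinα = 50.7
Σc'Δl = 132.2 kN/m; ΣN' = 695.7 kN/m; ΣW sinα = 297.1 kN/m
Resisting = 132.2 + 695.7·tan35.0° = 132.2 + 487.1 = 619.4 kN/m
FS = 619.4 / 297.1 = 2.085

FS = 2.08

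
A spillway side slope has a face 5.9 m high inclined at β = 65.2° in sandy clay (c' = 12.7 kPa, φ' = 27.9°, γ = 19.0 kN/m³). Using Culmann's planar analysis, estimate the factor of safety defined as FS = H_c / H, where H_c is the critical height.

FS = 1.78

H_c = (4c'/γ) · sinβ cosφ' / [1 − cos(β − φ')]
    = (4·12.7/19.0) · sin65.2°·cos27.9° / [1 − cos37.3°]
    = 2.674 · 0.8023 / 0.2045 = 10.49 m
FS = H_c / H = 10.49 / 5.9 = 1.778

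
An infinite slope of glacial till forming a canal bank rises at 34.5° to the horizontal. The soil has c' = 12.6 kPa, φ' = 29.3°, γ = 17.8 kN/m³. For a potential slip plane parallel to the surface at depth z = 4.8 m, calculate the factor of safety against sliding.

FS = 1.13

For an infinite slope with a slip plane parallel to the surface (no pore pressure): FS = [c' + γz cos²β tanφ'] / [γz sinβ cosβ].
γz = 17.8·4.8 = 85.44 kN/m²
Numerator = 12.6 + 85.44·cos²34.5°·tan29.3° = 12.6 + 85.44·0.6792·0.5612 = 45.165 kPa
Denominator = 85.44·sin34.5°·cos34.5° = 85.44·0.5664·0.8241 = 39.883 kPa
FS = 45.165 / 39.883 = 1.132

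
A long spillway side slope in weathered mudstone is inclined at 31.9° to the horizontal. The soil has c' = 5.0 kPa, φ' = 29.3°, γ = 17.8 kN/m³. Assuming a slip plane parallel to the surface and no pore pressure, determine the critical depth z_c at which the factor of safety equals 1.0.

Setting FS = 1.00 in FS = [c' + γz cos²β tanφ'] / [γz sinβ cosβ] and solving for z:
z = c' / [γ cosβ (FS·sinβ − cosβ·tanφ')]
  = 5.0 / [17.8·cos31.9°·(1.00·sin31.9° − cos31.9°·tan29.3°)]
  = 5.0 / [17.8·0.8490·(1.00·0.5284 − 0.8490·0.5612)]
  = 5.0 / 0.7861 = 6.361 m

z_c = 6.36 m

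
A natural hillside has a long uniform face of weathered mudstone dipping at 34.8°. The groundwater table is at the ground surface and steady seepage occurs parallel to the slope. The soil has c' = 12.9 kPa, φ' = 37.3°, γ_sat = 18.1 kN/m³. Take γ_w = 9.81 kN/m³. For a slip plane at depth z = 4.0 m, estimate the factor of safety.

With seepage parallel to the slope and the water table at the surface, the effective normal stress on the slip plane uses the buoyant unit weight γ' = γ_sat − γ_w while the driving shear stress uses γ_sat:
FS = [c' + γ' z cos²β tanφ'] / [γ_sat z sinβ cosβ]
γ' = 18.1 − 9.81 = 8.29 kN/m³
Numerator = 12.9 + 8.29·4.0·cos²34.8°·tan37.3° = 12.9 + 8.29·4.0·0.6743·0.7618 = 29.933 kPa
Denominator = 18.1·4.0·sin34.8°·cos34.8° = 18.1·4.0·0.5707·0.8211 = 33.930 kPa
FS = 29.933 / 33.930 = 0.882

FS = 0.88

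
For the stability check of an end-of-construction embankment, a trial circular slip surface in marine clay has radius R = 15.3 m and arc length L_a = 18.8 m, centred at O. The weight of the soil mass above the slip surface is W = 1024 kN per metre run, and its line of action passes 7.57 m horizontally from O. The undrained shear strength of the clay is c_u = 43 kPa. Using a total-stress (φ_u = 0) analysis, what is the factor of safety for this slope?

FS = 1.60

Taking moments about the centre O, the resisting moment is provided by the undrained shear strength acting along the arc:
M_R = c_u·L_a·R = 43·18.80·15.3 = 12368.5 kN·m/m
M_D = W·d = 1024·7.57 = 7751.7 kN·m/m
FS = M_R / M_D = 12368.5 / 7751.7 = 1.596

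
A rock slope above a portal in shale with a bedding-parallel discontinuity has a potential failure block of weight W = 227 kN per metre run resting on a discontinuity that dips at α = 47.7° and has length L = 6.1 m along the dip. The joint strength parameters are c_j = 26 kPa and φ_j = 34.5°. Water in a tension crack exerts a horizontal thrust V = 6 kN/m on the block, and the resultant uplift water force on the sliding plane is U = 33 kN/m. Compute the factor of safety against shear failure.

Resolving the block weight along and normal to the plane and applying the Mohr–Coulomb strength on the joint:
N' = W cosα − U − V sinα = 227·cos47.7° − 33 − 6·sin47.7° = 115.3 kN/m
Driving force T = W sinα + V cosα = 227·sin47.7° + 6·cos47.7° = 171.9 kN/m
Resisting force R = c_j·L + N'·tanφ_j = 26·6.1 + 115.3·tan34.5° = 158.6 + 79.3 = 237.9 kN/m
FS = R / T = 237.9 / 171.9 = 1.383

FS = 1.38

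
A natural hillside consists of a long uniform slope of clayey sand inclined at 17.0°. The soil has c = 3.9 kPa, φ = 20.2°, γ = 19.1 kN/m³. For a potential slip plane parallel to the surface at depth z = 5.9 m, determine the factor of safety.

FS = 1.33

For an infinite slope with a slip plane parallel to the surface (no pore pressure): FS = [c + γz cos²β tanφ] / [γz sinβ cosβ].
γz = 19.1·5.9 = 112.69 kN/m²
Numerator = 3.9 + 112.69·cos²17.0°·tan20.2° = 3.9 + 112.69·0.9145·0.3679 = 41.818 kPa
Denominator = 112.69·sin17.0°·cos17.0° = 112.69·0.2924·0.9563 = 31.508 kPa
FS = 41.818 / 31.508 = 1.327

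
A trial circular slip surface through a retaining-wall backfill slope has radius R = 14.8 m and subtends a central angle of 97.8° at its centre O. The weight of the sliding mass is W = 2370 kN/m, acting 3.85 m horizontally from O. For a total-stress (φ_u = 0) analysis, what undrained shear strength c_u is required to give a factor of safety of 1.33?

FS = c_u·L_a·R / (W·d), so c_u = FS·W·d / (L_a·R).
Arc length L_a = R·θ = 14.8·(97.8°·π/180) = 14.8·1.7069 = 25.26 m
c_u = 1.33·2370·3.85 / (25.26·14.8) = 12135.6 / 373.89 = 32.46 kPa

c_u = 32.5 kPa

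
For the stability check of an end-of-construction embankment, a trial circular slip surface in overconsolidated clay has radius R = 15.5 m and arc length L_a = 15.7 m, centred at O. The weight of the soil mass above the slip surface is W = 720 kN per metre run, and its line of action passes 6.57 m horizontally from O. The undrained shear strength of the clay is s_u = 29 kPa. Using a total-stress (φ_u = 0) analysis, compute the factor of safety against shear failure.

FS = 1.49

Taking moments about the centre O, the resisting moment is provided by the undrained shear strength acting along the arc:
M_R = s_u·L_a·R = 29·15.70·15.5 = 7057.1 kN·m/m
M_D = W·d = 720·6.57 = 4730.4 kN·m/m
FS = M_R / M_D = 7057.1 / 4730.4 = 1.492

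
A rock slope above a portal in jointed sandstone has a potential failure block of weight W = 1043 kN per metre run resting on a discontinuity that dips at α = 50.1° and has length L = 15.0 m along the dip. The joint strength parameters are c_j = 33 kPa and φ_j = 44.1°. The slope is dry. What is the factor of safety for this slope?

Resolving the block weight along and normal to the plane and applying the Mohr–Coulomb strength on the joint:
N' = W cosα = 1043·cos50.1° = 669.0 kN/m
Driving force T = W sinα = 1043·sin50.1° = 800.2 kN/m
Resisting force R = c_j·L + N'·tanφ_j = 33·15.0 + 669.0·tan44.1° = 495.0 + 648.3 = 1143.3 kN/m
FS = R / T = 1143.3 / 800.2 = 1.429

FS = 1.43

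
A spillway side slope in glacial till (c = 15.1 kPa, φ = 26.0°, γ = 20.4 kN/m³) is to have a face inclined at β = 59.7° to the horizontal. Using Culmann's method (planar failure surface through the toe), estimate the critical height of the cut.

Culmann's analysis gives the critical failure plane at α_cr = (β + φ)/2 = (59.7 + 26.0)/2 = 42.9°, and the critical height
H_c = (4c/γ) · sinβ cosφ / [1 − cos(β − φ)]
    = (4·15.1/20.4) · sin59.7°·cos26.0° / [1 − cos(33.7°)]
    = 2.961 · 0.8634·0.8988 / [1 − 0.8320]
    = 2.961 · 0.7760 / 0.1680
    = 13.67 m

H_c = 13.67 m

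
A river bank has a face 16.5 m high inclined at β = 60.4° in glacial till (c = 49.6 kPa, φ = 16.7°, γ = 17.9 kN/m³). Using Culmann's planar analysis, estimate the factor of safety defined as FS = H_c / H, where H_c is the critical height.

H_c = (4c/γ) · sinβ cosφ / [1 − cos(β − φ)]
    = (4·49.6/17.9) · sin60.4°·cos16.7° / [1 − cos43.7°]
    = 11.084 · 0.8328 / 0.2770 = 33.32 m
FS = H_c / H = 33.32 / 16.5 = 2.019

FS = 2.02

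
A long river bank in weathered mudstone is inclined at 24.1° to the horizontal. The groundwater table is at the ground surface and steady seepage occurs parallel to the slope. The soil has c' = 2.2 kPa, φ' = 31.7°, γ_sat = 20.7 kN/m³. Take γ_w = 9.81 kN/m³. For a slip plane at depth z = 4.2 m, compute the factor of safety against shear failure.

With seepage parallel to the slope and the water table at the surface, the effective normal stress on the slip plane uses the buoyant unit weight γ' = γ_sat − γ_w while the driving shear stress uses γ_sat:
FS = [c' + γ' z cos²β tanφ'] / [γ_sat z sinβ cosβ]
γ' = 20.7 − 9.81 = 10.89 kN/m³
Numerator = 2.2 + 10.89·4.2·cos²24.1°·tan31.7° = 2.2 + 10.89·4.2·0.8333·0.6176 = 25.738 kPa
Denominator = 20.7·4.2·sin24.1°·cos24.1° = 20.7·4.2·0.4083·0.9128 = 32.406 kPa
FS = 25.738 / 32.406 = 0.794

FS = 0.79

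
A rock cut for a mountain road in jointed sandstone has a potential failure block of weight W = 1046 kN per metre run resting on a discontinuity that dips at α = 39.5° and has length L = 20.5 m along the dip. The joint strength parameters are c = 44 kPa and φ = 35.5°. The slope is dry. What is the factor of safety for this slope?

Resolving the block weight along and normal to the plane and applying the Mohr–Coulomb strength on the joint:
N' = W cosα = 1046·cos39.5° = 807.1 kN/m
Driving force T = W sinα = 1046·sin39.5° = 665.3 kN/m
Resisting force R = c·L + N'·tanφ = 44·20.5 + 807.1·tan35.5° = 902.0 + 575.7 = 1477.7 kN/m
FS = R / T = 1477.7 / 665.3 = 2.221

FS = 2.22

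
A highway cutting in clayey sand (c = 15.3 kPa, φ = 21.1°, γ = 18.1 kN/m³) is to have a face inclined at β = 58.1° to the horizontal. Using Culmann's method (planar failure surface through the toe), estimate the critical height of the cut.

H_c = 13.30 m

Culmann's analysis gives the critical failure plane at α_cr = (β + φ)/2 = (58.1 + 21.1)/2 = 39.6°, and the critical height
H_c = (4c/γ) · sinβ cosφ / [1 − cos(β − φ)]
    = (4·15.3/18.1) · sin58.1°·cos21.1° / [1 − cos(37.0°)]
    = 3.381 · 0.8490·0.9330 / [1 − 0.7986]
    = 3.381 · 0.7921 / 0.2014
    = 13.30 m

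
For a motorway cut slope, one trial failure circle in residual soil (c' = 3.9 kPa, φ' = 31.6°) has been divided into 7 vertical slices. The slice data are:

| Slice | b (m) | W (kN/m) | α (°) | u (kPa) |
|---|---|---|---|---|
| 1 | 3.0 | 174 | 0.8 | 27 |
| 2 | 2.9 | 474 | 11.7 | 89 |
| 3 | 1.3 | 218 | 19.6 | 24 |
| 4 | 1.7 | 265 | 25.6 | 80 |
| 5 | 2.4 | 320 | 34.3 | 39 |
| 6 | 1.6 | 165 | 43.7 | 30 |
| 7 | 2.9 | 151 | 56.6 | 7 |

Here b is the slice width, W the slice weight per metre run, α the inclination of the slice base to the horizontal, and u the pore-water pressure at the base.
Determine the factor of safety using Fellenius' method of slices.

FS = 0.81

Ordinary method of slices: FS = Σ[c'·Δl_i + (W_i cosα_i − u_i·Δl_i)·tanφ'] / Σ W_i sinα_i, with Δl_i = b_i / cosα_i.
Slice 1: Δl = 3.0/cos0.8° = 3.000 m; N'_1 = 174·cos0.8° − 27·3.000 = 93.0; c'Δl = 11.70; W sinα = 2.4
Slice 2: Δl = 2.9/cos11.7° = 2.962 m; N'_2 = 474·cos11.7° − 89·2.962 = 200.6; c'Δl = 11.55; W sinα = 96.1
Slice 3: Δl = 1.3/cos19.6° = 1.380 m; N'_3 = 218·cos19.6° − 24·1.380 = 172.2; c'Δl = 5.38; W sinα = 73.1
Slice 4: Δl = 1.7/cos25.6° = 1.885 m; N'_4 = 265·cos25.6° − 80·1.885 = 88.2; c'Δl = 7.35; W sinα = 114.5
Slice 5: Δl = 2.4/cos34.3° = 2.905 m; N'_5 = 320·cos34.3° − 39·2.905 = 151.0; c'Δl = 11.33; W sinα = 180.3
Slice 6: Δl = 1.6/cos43.7° = 2.213 m; N'_6 = 165·cos43.7° − 30·2.213 = 52.9; c'Δl = 8.63; W sinα = 114.0
Slice 7: Δl = 2.9/cos56.6° = 5.268 m; N'_7 = 151·cos56.6° − 7·5.268 = 46.2; c'Δl = 20.55; W sinα = 126.1
Σc'Δl = 76.5 kN/m; ΣN' = 804.2 kN/m; ΣW sinα = 706.6 kN/m
Resisting = 76.5 + 804.2·tan31.6° = 76.5 + 494.7 = 571.2 kN/m
FS = 571.2 / 706.6 = 0.808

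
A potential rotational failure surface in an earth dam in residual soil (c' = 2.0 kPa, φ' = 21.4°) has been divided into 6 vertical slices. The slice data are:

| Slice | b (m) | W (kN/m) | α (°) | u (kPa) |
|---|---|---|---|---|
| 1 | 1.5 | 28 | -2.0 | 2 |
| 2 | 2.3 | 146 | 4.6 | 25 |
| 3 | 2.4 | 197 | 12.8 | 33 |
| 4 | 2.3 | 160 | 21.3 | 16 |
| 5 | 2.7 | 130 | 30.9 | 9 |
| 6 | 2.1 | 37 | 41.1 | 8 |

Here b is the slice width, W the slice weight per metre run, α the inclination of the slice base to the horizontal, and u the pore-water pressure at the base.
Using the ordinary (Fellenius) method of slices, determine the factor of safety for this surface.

Ordinary method of slices: FS = Σ[c'·Δl_i + (W_i cosα_i − u_i·Δl_i)·tanφ'] / Σ W_i sinα_i, with Δl_i = b_i / cosα_i.
Slice 1: Δl = 1.5/cos(-2.0°) = 1.501 m; N'_1 = 28·cos(-2.0°) − 2·1.501 = 25.0; c'Δl = 3.00; W sinα = -1.0
Slice 2: Δl = 2.3/cos4.6° = 2.307 m; N'_2 = 146·cos4.6° − 25·2.307 = 87.8; c'Δl = 4.61; W sinα = 11.7
Slice 3: Δl = 2.4/cos12.8° = 2.461 m; N'_3 = 197·cos12.8° − 33·2.461 = 110.9; c'Δl = 4.92; W sinα = 43.6
Slice 4: Δl = 2.3/cos21.3° = 2.469 m; N'_4 = 160·cos21.3° − 16·2.469 = 109.6; c'Δl = 4.94; W sinα = 58.1
Slice 5: Δl = 2.7/cos30.9° = 3.147 m; N'_5 = 130·cos30.9° − 9·3.147 = 83.2; c'Δl = 6.29; W sinα = 66.8
Slice 6: Δl = 2.1/cos41.1° = 2.787 m; N'_6 = 37·cos41.1° − 8·2.787 = 5.6; c'Δl = 5.57; W sinα = 24.3
Σc'Δl = 29.3 kN/m; ΣN' = 422.1 kN/m; ΣW sinα = 203.6 kN/m
Resisting = 29.3 + 422.1·tan21.4° = 29.3 + 165.4 = 194.8 kN/m
FS = 194.8 / 203.6 = 0.957

FS = 0.96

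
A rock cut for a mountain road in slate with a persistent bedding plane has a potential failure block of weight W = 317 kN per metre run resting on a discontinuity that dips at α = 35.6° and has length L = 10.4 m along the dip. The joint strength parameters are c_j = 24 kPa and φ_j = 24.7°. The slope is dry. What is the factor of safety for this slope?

Resolving the block weight along and normal to the plane and applying the Mohr–Coulomb strength on the joint:
N' = W cosα = 317·cos35.6° = 257.8 kN/m
Driving force T = W sinα = 317·sin35.6° = 184.5 kN/m
Resisting force R = c_j·L + N'·tanφ_j = 24·10.4 + 257.8·tan24.7° = 249.6 + 118.6 = 368.2 kN/m
FS = R / T = 368.2 / 184.5 = 1.995

FS = 2.00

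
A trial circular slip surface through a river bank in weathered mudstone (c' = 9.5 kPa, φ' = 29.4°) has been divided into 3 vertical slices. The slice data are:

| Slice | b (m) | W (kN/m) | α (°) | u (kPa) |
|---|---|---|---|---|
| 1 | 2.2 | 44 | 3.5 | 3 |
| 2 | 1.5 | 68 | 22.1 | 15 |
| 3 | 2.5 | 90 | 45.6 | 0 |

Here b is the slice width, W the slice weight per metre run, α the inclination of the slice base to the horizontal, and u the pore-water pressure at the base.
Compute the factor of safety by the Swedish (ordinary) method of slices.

FS = 1.61

Ordinary method of slices: FS = Σ[c'·Δl_i + (W_i cosα_i − u_i·Δl_i)·tanφ'] / Σ W_i sinα_i, with Δl_i = b_i / cosα_i.
Slice 1: Δl = 2.2/cos3.5° = 2.204 m; N'_1 = 44·cos3.5° − 3·2.204 = 37.3; c'Δl = 20.94; W sinα = 2.7
Slice 2: Δl = 1.5/cos22.1° = 1.619 m; N'_2 = 68·cos22.1° − 15·1.619 = 38.7; c'Δl = 15.38; W sinα = 25.6
Slice 3: Δl = 2.5/cos45.6° = 3.573 m; N'_3 = 90·cos45.6° − 0·3.573 = 63.0; c'Δl = 33.94; W sinα = 64.3
Σc'Δl = 70.3 kN/m; ΣN' = 139.0 kN/m; ΣW sinα = 92.6 kN/m
Resisting = 70.3 + 139.0·tan29.4° = 70.3 + 78.3 = 148.6 kN/m
FS = 148.6 / 92.6 = 1.605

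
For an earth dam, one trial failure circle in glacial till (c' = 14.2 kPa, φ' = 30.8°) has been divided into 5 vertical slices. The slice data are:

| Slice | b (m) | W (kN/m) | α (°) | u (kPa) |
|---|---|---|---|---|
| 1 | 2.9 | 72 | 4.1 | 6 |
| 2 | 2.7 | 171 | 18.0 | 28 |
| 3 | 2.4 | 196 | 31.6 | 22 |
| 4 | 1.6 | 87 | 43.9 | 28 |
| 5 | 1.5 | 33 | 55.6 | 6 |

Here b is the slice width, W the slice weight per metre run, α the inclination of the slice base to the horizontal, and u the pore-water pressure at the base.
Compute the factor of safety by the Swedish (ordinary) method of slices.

FS = 1.36

Ordinary method of slices: FS = Σ[c'·Δl_i + (W_i cosα_i − u_i·Δl_i)·tanφ'] / Σ W_i sinα_i, with Δl_i = b_i / cosα_i.
Slice 1: Δl = 2.9/cos4.1° = 2.907 m; N'_1 = 72·cos4.1° − 6·2.907 = 54.4; c'Δl = 41.29; W sinα = 5.1
Slice 2: Δl = 2.7/cos18.0° = 2.839 m; N'_2 = 171·cos18.0° − 28·2.839 = 83.1; c'Δl = 40.31; W sinα = 52.8
Slice 3: Δl = 2.4/cos31.6° = 2.818 m; N'_3 = 196·cos31.6° − 22·2.818 = 104.9; c'Δl = 40.01; W sinα = 102.7
Slice 4: Δl = 1.6/cos43.9° = 2.221 m; N'_4 = 87·cos43.9° − 28·2.221 = 0.5; c'Δl = 31.53; W sinα = 60.3
Slice 5: Δl = 1.5/cos55.6° = 2.655 m; N'_5 = 33·cos55.6° − 6·2.655 = 2.7; c'Δl = 37.70; W sinα = 27.2
Σc'Δl = 190.8 kN/m; ΣN' = 245.7 kN/m; ΣW sinα = 248.2 kN/m
Resisting = 190.8 + 245.7·tan30.8° = 190.8 + 146.5 = 337.3 kN/m
FS = 337.3 / 248.2 = 1.359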